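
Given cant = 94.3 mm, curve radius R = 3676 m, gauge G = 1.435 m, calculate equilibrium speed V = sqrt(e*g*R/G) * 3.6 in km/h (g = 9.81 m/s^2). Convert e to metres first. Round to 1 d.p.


Convert cant: e = 94.3 mm = 0.0943 m
V_ms = sqrt(0.0943 * 9.81 * 3676 / 1.435)
V_ms = sqrt(2369.759657) = 48.6802 m/s
V = 48.6802 * 3.6 = 175.2 km/h

175.2


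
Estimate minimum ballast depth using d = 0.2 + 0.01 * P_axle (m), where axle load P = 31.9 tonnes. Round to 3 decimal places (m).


d = 0.2 + 0.01 * 31.9
d = 0.2 + 0.319
d = 0.519 m

0.519


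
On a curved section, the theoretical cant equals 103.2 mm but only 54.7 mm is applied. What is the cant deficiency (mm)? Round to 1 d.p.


Cant deficiency = equilibrium cant - actual cant
CD = 103.2 - 54.7
CD = 48.5 mm

48.5


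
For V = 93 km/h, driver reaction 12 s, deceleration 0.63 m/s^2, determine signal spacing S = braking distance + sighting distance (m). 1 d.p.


V = 93 / 3.6 = 25.8333 m/s
Braking distance = 25.8333^2 / (2*0.63) = 529.6517 m
Sighting distance = 25.8333 * 12 = 310.0 m
S = 529.6517 + 310.0 = 839.7 m

839.7


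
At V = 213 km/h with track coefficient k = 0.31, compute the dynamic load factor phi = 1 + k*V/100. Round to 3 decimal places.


phi = 1 + k * V / 100
phi = 1 + 0.31 * 213 / 100
phi = 1 + 0.6603
phi = 1.660

1.660


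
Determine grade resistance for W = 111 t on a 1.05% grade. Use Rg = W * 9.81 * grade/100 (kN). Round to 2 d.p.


Rg = W * 9.81 * grade / 100
Rg = 111 * 9.81 * 1.05 / 100
Rg = 1088.91 * 0.0105
Rg = 11.43 kN

11.43


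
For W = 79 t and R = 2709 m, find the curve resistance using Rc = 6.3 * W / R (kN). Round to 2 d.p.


Rc = 6.3 * W / R
Rc = 6.3 * 79 / 2709
Rc = 497.7 / 2709
Rc = 0.18 kN

0.18


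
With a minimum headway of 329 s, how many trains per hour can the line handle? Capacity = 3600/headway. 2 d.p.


Capacity = 3600 / headway
Capacity = 3600 / 329
Capacity = 10.94 trains/hour

10.94


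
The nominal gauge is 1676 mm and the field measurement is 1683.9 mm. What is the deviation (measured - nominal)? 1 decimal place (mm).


Deviation = measured - nominal
Deviation = 1683.9 - 1676
Deviation = 7.9 mm

7.9


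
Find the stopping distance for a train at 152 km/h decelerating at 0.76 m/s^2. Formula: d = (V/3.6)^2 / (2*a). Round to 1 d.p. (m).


Convert speed: V = 152 / 3.6 = 42.2222 m/s
V^2 = 1782.716
d = 1782.716 / (2 * 0.76)
d = 1782.716 / 1.52
d = 1172.8 m

1172.8


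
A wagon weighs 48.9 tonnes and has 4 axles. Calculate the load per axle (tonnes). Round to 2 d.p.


Load per axle = total weight / number of axles
Load = 48.9 / 4
Load = 12.23 tonnes

12.23


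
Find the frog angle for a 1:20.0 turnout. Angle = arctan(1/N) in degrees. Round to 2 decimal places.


1/N = 1/20.0 = 0.05
angle = arctan(0.05) = 0.049958 rad
angle = 0.049958 * 180/pi = 2.86 degrees

2.86


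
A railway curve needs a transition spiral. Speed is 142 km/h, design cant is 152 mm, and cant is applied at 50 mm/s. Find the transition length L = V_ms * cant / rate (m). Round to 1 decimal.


Convert speed: V = 142 / 3.6 = 39.4444 m/s
L = 39.4444 * 152 / 50
L = 5995.5556 / 50
L = 119.9 m

119.9


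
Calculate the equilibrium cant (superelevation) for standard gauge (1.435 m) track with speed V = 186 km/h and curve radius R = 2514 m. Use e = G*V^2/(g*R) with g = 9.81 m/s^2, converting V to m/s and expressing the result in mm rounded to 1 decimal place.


Convert speed: V = 186 / 3.6 = 51.6667 m/s
Apply formula: e = 1.435 * 51.6667^2 / (9.81 * 2514)
e = 1.435 * 2669.4444 / 24662.34
e = 0.155324 m = 155.3 mm

155.3


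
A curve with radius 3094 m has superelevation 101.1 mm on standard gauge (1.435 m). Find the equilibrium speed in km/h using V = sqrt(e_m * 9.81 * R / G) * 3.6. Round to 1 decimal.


Convert cant: e = 101.1 mm = 0.1011 m
V_ms = sqrt(0.1011 * 9.81 * 3094 / 1.435)
V_ms = sqrt(2138.398156) = 46.2428 m/s
V = 46.2428 * 3.6 = 166.5 km/h

166.5


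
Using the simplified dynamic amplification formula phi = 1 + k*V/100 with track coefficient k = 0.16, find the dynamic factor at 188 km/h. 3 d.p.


phi = 1 + k * V / 100
phi = 1 + 0.16 * 188 / 100
phi = 1 + 0.3008
phi = 1.301

1.301


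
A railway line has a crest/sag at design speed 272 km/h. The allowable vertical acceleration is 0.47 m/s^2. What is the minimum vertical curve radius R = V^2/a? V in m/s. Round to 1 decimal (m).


Convert speed: V = 272 / 3.6 = 75.5556 m/s
V^2 = 5708.642 m^2/s^2
R_v = 5708.642 / 0.47
R_v = 12146.0 m

12146.0


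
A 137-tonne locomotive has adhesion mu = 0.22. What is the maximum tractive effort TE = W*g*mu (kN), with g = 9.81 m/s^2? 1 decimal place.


TE_max = W * g * mu
TE_max = 137 * 9.81 * 0.22
TE_max = 1343.97 * 0.22
TE_max = 295.7 kN

295.7


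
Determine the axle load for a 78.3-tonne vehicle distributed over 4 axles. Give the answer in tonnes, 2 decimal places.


Load per axle = total weight / number of axles
Load = 78.3 / 4
Load = 19.58 tonnes

19.58


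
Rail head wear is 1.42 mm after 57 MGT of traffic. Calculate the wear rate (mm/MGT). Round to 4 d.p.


Wear rate = total wear / cumulative tonnage
Rate = 1.42 / 57
Rate = 0.0249 mm/MGT

0.0249


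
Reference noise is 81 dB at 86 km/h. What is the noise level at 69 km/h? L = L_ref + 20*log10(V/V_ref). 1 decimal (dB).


V/V_ref = 69 / 86 = 0.802326
log10(0.802326) = -0.095649
20 * -0.095649 = -1.913
L = 81 + -1.913 = 79.1 dB

79.1


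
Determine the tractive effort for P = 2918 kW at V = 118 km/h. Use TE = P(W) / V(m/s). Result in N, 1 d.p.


Convert: P = 2918 kW = 2918000 W
V = 118 / 3.6 = 32.7778 m/s
TE = 2918000 / 32.7778
TE = 89023.7 N

89023.7


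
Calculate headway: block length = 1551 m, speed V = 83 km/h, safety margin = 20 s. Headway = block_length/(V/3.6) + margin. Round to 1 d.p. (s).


V = 83 / 3.6 = 23.0556 m/s
Block traversal time = 1551 / 23.0556 = 67.2723 s
Headway = 67.2723 + 20
Headway = 87.3 s

87.3


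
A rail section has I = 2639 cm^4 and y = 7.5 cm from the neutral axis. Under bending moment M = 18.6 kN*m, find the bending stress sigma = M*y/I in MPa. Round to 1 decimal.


Convert units:
M = 18.6 kN*m = 18600000 N*mm
y = 7.5 cm = 75 mm
I = 2639 cm^4 = 26390000 mm^4
sigma = 18600000 * 75 / 26390000
sigma = 52.9 MPa

52.9


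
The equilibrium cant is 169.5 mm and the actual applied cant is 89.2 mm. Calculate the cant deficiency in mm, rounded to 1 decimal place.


Cant deficiency = equilibrium cant - actual cant
CD = 169.5 - 89.2
CD = 80.3 mm

80.3


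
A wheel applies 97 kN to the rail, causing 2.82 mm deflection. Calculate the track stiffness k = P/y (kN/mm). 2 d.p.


Track stiffness k = P / y
k = 97 / 2.82
k = 34.40 kN/mm

34.40


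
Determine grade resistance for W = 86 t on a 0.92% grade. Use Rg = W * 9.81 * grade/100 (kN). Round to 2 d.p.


Rg = W * 9.81 * grade / 100
Rg = 86 * 9.81 * 0.92 / 100
Rg = 843.66 * 0.0092
Rg = 7.76 kN

7.76


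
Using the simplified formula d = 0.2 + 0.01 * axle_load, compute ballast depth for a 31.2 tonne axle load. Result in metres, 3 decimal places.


d = 0.2 + 0.01 * 31.2
d = 0.2 + 0.312
d = 0.512 m

0.512


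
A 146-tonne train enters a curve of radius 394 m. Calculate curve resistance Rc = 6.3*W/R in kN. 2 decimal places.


Rc = 6.3 * W / R
Rc = 6.3 * 146 / 394
Rc = 919.8 / 394
Rc = 2.33 kN

2.33


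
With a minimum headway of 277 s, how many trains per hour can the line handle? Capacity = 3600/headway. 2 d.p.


Capacity = 3600 / headway
Capacity = 3600 / 277
Capacity = 13.00 trains/hour

13.00


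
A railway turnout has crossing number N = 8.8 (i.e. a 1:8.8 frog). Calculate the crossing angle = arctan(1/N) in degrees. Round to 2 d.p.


1/N = 1/8.8 = 0.113636
angle = arctan(0.113636) = 0.113151 rad
angle = 0.113151 * 180/pi = 6.48 degrees

6.48


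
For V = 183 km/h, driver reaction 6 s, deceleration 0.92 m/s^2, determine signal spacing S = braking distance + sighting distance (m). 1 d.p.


V = 183 / 3.6 = 50.8333 m/s
Braking distance = 50.8333^2 / (2*0.92) = 1404.3629 m
Sighting distance = 50.8333 * 6 = 305.0 m
S = 1404.3629 + 305.0 = 1709.4 m

1709.4


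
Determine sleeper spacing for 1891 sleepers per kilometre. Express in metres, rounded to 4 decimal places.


Spacing = 1000 m / number of sleepers
Spacing = 1000 / 1891
Spacing = 0.5288 m

0.5288


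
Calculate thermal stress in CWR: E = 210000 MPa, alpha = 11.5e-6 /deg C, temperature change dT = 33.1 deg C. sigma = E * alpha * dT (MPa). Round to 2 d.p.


sigma = E * alpha * dT
sigma = 210000 * 11.5e-6 * 33.1
sigma = 2.415 * 33.1
sigma = 79.94 MPa

79.94


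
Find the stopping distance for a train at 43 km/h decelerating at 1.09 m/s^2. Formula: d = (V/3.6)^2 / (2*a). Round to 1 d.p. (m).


Convert speed: V = 43 / 3.6 = 11.9444 m/s
V^2 = 142.6698
d = 142.6698 / (2 * 1.09)
d = 142.6698 / 2.18
d = 65.4 m

65.4


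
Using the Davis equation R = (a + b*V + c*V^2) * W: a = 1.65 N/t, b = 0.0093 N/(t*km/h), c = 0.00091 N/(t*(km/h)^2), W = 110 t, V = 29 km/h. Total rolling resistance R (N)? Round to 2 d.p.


b*V = 0.0093 * 29 = 0.2697
c*V^2 = 0.00091 * 841 = 0.76531
R_per_t = 1.65 + 0.2697 + 0.76531 = 2.68501 N/t
R_total = 2.68501 * 110 = 295.35 N

295.35


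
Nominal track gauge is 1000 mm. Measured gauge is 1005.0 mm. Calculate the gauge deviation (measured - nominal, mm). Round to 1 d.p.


Deviation = measured - nominal
Deviation = 1005.0 - 1000
Deviation = 5.0 mm

5.0


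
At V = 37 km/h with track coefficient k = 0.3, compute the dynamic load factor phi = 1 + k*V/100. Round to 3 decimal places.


phi = 1 + k * V / 100
phi = 1 + 0.3 * 37 / 100
phi = 1 + 0.111
phi = 1.111

1.111


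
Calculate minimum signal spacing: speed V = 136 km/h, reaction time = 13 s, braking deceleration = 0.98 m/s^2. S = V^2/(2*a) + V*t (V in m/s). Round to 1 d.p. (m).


V = 136 / 3.6 = 37.7778 m/s
Braking distance = 37.7778^2 / (2*0.98) = 728.1431 m
Sighting distance = 37.7778 * 13 = 491.1111 m
S = 728.1431 + 491.1111 = 1219.3 m

1219.3


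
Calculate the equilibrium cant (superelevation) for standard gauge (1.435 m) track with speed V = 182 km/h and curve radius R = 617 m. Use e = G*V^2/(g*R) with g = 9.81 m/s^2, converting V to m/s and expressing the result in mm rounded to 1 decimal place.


Convert speed: V = 182 / 3.6 = 50.5556 m/s
Apply formula: e = 1.435 * 50.5556^2 / (9.81 * 617)
e = 1.435 * 2555.8642 / 6052.77
e = 0.605948 m = 605.9 mm

605.9


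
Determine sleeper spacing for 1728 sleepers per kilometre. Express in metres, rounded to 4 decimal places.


Spacing = 1000 m / number of sleepers
Spacing = 1000 / 1728
Spacing = 0.5787 m

0.5787


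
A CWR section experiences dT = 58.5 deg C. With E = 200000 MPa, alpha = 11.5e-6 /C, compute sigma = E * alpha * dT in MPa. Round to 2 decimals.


sigma = E * alpha * dT
sigma = 200000 * 11.5e-6 * 58.5
sigma = 2.3 * 58.5
sigma = 134.55 MPa

134.55


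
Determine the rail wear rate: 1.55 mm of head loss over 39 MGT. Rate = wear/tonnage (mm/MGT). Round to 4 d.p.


Wear rate = total wear / cumulative tonnage
Rate = 1.55 / 39
Rate = 0.0397 mm/MGT

0.0397


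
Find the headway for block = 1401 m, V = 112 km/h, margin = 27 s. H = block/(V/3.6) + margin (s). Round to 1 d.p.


V = 112 / 3.6 = 31.1111 m/s
Block traversal time = 1401 / 31.1111 = 45.0321 s
Headway = 45.0321 + 27
Headway = 72.0 s

72.0


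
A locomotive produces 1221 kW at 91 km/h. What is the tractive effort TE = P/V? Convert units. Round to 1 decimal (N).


Convert: P = 1221 kW = 1221000 W
V = 91 / 3.6 = 25.2778 m/s
TE = 1221000 / 25.2778
TE = 48303.3 N

48303.3


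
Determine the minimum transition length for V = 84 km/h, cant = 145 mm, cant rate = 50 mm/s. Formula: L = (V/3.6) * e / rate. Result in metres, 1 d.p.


Convert speed: V = 84 / 3.6 = 23.3333 m/s
L = 23.3333 * 145 / 50
L = 3383.3333 / 50
L = 67.7 m

67.7


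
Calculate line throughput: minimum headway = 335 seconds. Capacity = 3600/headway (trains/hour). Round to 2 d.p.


Capacity = 3600 / headway
Capacity = 3600 / 335
Capacity = 10.75 trains/hour

10.75


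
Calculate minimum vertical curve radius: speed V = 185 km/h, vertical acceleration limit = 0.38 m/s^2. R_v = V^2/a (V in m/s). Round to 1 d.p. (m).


Convert speed: V = 185 / 3.6 = 51.3889 m/s
V^2 = 2640.8179 m^2/s^2
R_v = 2640.8179 / 0.38
R_v = 6949.5 m

6949.5


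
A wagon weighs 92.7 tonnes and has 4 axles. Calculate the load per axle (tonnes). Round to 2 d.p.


Load per axle = total weight / number of axles
Load = 92.7 / 4
Load = 23.18 tonnes

23.18


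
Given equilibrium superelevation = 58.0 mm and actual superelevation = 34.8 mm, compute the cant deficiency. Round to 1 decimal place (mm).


Cant deficiency = equilibrium cant - actual cant
CD = 58.0 - 34.8
CD = 23.2 mm

23.2


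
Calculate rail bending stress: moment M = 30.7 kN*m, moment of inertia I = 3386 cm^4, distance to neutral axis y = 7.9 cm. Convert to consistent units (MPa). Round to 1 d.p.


Convert units:
M = 30.7 kN*m = 30700000 N*mm
y = 7.9 cm = 79 mm
I = 3386 cm^4 = 33860000 mm^4
sigma = 30700000 * 79 / 33860000
sigma = 71.6 MPa

71.6


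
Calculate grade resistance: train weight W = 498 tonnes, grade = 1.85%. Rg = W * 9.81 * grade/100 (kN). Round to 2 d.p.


Rg = W * 9.81 * grade / 100
Rg = 498 * 9.81 * 1.85 / 100
Rg = 4885.38 * 0.0185
Rg = 90.38 kN

90.38


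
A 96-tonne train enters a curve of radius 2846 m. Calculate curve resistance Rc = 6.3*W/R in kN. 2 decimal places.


Rc = 6.3 * W / R
Rc = 6.3 * 96 / 2846
Rc = 604.8 / 2846
Rc = 0.21 kN

0.21


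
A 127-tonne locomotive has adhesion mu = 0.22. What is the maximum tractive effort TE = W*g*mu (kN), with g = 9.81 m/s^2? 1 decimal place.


TE_max = W * g * mu
TE_max = 127 * 9.81 * 0.22
TE_max = 1245.87 * 0.22
TE_max = 274.1 kN

274.1


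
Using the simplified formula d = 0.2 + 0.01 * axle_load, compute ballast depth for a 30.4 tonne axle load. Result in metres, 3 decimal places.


d = 0.2 + 0.01 * 30.4
d = 0.2 + 0.304
d = 0.504 m

0.504


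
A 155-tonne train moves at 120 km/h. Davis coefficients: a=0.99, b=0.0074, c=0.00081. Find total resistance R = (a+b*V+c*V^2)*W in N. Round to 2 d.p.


b*V = 0.0074 * 120 = 0.888
c*V^2 = 0.00081 * 14400 = 11.664
R_per_t = 0.99 + 0.888 + 11.664 = 13.542 N/t
R_total = 13.542 * 155 = 2099.01 N

2099.01


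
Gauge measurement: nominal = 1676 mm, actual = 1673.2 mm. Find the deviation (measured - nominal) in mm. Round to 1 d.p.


Deviation = measured - nominal
Deviation = 1673.2 - 1676
Deviation = -2.8 mm

-2.8


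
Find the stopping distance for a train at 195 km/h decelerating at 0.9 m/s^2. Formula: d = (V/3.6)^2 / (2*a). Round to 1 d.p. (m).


Convert speed: V = 195 / 3.6 = 54.1667 m/s
V^2 = 2934.0278
d = 2934.0278 / (2 * 0.9)
d = 2934.0278 / 1.8
d = 1630.0 m

1630.0


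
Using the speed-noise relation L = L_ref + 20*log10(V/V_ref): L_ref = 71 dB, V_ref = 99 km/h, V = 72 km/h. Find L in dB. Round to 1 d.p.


V/V_ref = 72 / 99 = 0.727273
log10(0.727273) = -0.138303
20 * -0.138303 = -2.7661
L = 71 + -2.7661 = 68.2 dB

68.2


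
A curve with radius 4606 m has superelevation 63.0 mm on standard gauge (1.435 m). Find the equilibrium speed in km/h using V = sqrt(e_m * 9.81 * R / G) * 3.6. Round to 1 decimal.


Convert cant: e = 63.0 mm = 0.0630 m
V_ms = sqrt(0.0630 * 9.81 * 4606 / 1.435)
V_ms = sqrt(1983.725561) = 44.539 m/s
V = 44.539 * 3.6 = 160.3 km/h

160.3


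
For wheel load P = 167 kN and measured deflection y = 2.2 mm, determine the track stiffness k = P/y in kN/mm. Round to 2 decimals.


Track stiffness k = P / y
k = 167 / 2.2
k = 75.91 kN/mm

75.91


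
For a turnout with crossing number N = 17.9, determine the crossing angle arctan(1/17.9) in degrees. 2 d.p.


1/N = 1/17.9 = 0.055866
angle = arctan(0.055866) = 0.055808 rad
angle = 0.055808 * 180/pi = 3.20 degrees

3.20


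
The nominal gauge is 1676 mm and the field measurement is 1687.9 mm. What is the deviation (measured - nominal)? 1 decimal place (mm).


Deviation = measured - nominal
Deviation = 1687.9 - 1676
Deviation = 11.9 mm

11.9


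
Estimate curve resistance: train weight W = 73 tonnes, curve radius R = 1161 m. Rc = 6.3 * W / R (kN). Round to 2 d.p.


Rc = 6.3 * W / R
Rc = 6.3 * 73 / 1161
Rc = 459.9 / 1161
Rc = 0.40 kN

0.40


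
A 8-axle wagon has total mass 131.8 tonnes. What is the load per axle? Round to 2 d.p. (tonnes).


Load per axle = total weight / number of axles
Load = 131.8 / 8
Load = 16.48 tonnes

16.48


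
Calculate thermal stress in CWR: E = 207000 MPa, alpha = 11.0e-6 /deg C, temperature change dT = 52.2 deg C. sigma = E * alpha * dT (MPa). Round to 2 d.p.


sigma = E * alpha * dT
sigma = 207000 * 11.0e-6 * 52.2
sigma = 2.277 * 52.2
sigma = 118.86 MPa

118.86


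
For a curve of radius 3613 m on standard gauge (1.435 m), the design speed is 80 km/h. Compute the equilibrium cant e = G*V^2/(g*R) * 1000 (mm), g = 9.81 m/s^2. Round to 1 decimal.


Convert speed: V = 80 / 3.6 = 22.2222 m/s
Apply formula: e = 1.435 * 22.2222^2 / (9.81 * 3613)
e = 1.435 * 493.8272 / 35443.53
e = 0.019994 m = 20.0 mm

20.0


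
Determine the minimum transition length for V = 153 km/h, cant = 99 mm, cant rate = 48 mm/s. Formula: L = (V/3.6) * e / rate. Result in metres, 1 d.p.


Convert speed: V = 153 / 3.6 = 42.5 m/s
L = 42.5 * 99 / 48
L = 4207.5 / 48
L = 87.7 m

87.7


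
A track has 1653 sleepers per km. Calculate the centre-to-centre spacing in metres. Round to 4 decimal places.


Spacing = 1000 m / number of sleepers
Spacing = 1000 / 1653
Spacing = 0.6050 m

0.6050


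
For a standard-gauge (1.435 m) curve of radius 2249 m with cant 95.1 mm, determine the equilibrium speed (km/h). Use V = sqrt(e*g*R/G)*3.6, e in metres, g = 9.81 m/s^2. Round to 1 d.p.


Convert cant: e = 95.1 mm = 0.0951 m
V_ms = sqrt(0.0951 * 9.81 * 2249 / 1.435)
V_ms = sqrt(1462.133672) = 38.2379 m/s
V = 38.2379 * 3.6 = 137.7 km/h

137.7


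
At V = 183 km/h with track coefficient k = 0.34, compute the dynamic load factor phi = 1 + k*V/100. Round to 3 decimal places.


phi = 1 + k * V / 100
phi = 1 + 0.34 * 183 / 100
phi = 1 + 0.6222
phi = 1.622

1.622


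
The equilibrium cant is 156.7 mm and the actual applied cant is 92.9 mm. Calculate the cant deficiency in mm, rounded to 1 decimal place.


Cant deficiency = equilibrium cant - actual cant
CD = 156.7 - 92.9
CD = 63.8 mm

63.8


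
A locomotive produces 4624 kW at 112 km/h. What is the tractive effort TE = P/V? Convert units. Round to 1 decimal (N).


Convert: P = 4624 kW = 4624000 W
V = 112 / 3.6 = 31.1111 m/s
TE = 4624000 / 31.1111
TE = 148628.6 N

148628.6


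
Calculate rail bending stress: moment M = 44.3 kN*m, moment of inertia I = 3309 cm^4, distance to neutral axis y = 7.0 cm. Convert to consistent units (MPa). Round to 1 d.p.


Convert units:
M = 44.3 kN*m = 44300000 N*mm
y = 7.0 cm = 70 mm
I = 3309 cm^4 = 33090000 mm^4
sigma = 44300000 * 70 / 33090000
sigma = 93.7 MPa

93.7


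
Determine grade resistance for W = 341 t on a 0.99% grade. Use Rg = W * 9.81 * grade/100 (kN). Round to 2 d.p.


Rg = W * 9.81 * grade / 100
Rg = 341 * 9.81 * 0.99 / 100
Rg = 3345.21 * 0.0099
Rg = 33.12 kN

33.12


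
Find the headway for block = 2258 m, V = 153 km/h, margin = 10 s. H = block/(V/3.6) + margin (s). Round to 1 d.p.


V = 153 / 3.6 = 42.5 m/s
Block traversal time = 2258 / 42.5 = 53.1294 s
Headway = 53.1294 + 10
Headway = 63.1 s

63.1


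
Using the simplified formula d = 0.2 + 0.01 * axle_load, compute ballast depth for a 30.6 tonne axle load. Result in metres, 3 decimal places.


d = 0.2 + 0.01 * 30.6
d = 0.2 + 0.306
d = 0.506 m

0.506


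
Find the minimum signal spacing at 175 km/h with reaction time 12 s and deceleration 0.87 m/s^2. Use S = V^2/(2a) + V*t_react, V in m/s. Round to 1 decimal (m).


V = 175 / 3.6 = 48.6111 m/s
Braking distance = 48.6111^2 / (2*0.87) = 1358.069 m
Sighting distance = 48.6111 * 12 = 583.3333 m
S = 1358.069 + 583.3333 = 1941.4 m

1941.4


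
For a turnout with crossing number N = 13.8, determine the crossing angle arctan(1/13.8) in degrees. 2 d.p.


1/N = 1/13.8 = 0.072464
angle = arctan(0.072464) = 0.072337 rad
angle = 0.072337 * 180/pi = 4.14 degrees

4.14


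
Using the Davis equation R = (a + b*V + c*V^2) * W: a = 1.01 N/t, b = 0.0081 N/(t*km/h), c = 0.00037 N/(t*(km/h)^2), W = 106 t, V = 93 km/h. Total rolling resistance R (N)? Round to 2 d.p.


b*V = 0.0081 * 93 = 0.7533
c*V^2 = 0.00037 * 8649 = 3.20013
R_per_t = 1.01 + 0.7533 + 3.20013 = 4.96343 N/t
R_total = 4.96343 * 106 = 526.12 N

526.12


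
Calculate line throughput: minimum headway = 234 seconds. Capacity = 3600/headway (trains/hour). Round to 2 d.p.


Capacity = 3600 / headway
Capacity = 3600 / 234
Capacity = 15.38 trains/hour

15.38


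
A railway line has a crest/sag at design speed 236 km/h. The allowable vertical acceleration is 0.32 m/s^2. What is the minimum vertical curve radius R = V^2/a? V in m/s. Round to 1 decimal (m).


Convert speed: V = 236 / 3.6 = 65.5556 m/s
V^2 = 4297.5309 m^2/s^2
R_v = 4297.5309 / 0.32
R_v = 13429.8 m

13429.8


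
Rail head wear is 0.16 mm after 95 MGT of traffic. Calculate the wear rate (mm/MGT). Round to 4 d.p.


Wear rate = total wear / cumulative tonnage
Rate = 0.16 / 95
Rate = 0.0017 mm/MGT

0.0017


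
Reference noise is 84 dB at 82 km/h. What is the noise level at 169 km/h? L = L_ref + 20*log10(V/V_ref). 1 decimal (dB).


V/V_ref = 169 / 82 = 2.060976
log10(2.060976) = 0.314073
20 * 0.314073 = 6.2815
L = 84 + 6.2815 = 90.3 dB

90.3


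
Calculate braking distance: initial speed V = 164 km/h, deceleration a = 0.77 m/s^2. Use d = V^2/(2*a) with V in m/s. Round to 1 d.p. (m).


Convert speed: V = 164 / 3.6 = 45.5556 m/s
V^2 = 2075.3086
d = 2075.3086 / (2 * 0.77)
d = 2075.3086 / 1.54
d = 1347.6 m

1347.6


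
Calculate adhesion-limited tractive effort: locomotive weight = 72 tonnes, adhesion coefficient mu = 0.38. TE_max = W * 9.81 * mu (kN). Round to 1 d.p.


TE_max = W * g * mu
TE_max = 72 * 9.81 * 0.38
TE_max = 706.32 * 0.38
TE_max = 268.4 kN

268.4


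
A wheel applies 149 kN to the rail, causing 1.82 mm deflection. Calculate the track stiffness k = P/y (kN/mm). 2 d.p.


Track stiffness k = P / y
k = 149 / 1.82
k = 81.87 kN/mm

81.87


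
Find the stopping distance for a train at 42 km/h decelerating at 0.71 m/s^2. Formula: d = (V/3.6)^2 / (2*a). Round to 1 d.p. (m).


Convert speed: V = 42 / 3.6 = 11.6667 m/s
V^2 = 136.1111
d = 136.1111 / (2 * 0.71)
d = 136.1111 / 1.42
d = 95.9 m

95.9


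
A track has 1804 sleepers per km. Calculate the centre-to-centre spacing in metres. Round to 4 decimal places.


Spacing = 1000 m / number of sleepers
Spacing = 1000 / 1804
Spacing = 0.5543 m

0.5543


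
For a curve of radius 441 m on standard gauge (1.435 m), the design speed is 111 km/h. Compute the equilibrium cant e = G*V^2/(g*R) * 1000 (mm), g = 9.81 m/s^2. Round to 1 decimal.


Convert speed: V = 111 / 3.6 = 30.8333 m/s
Apply formula: e = 1.435 * 30.8333^2 / (9.81 * 441)
e = 1.435 * 950.6944 / 4326.21
e = 0.315344 m = 315.3 mm

315.3


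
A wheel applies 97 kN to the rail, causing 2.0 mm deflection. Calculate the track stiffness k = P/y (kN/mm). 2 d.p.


Track stiffness k = P / y
k = 97 / 2.0
k = 48.50 kN/mm

48.50


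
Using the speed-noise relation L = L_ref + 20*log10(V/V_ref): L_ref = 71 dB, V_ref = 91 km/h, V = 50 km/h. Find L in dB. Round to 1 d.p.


V/V_ref = 50 / 91 = 0.549451
log10(0.549451) = -0.260071
20 * -0.260071 = -5.2014
L = 71 + -5.2014 = 65.8 dB

65.8


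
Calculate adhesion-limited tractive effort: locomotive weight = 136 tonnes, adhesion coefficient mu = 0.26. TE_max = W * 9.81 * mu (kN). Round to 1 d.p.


TE_max = W * g * mu
TE_max = 136 * 9.81 * 0.26
TE_max = 1334.16 * 0.26
TE_max = 346.9 kN

346.9


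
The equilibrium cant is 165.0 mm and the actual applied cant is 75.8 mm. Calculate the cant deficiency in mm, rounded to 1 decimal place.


Cant deficiency = equilibrium cant - actual cant
CD = 165.0 - 75.8
CD = 89.2 mm

89.2


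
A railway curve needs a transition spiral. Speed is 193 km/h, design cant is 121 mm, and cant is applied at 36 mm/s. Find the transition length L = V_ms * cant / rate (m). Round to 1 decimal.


Convert speed: V = 193 / 3.6 = 53.6111 m/s
L = 53.6111 * 121 / 36
L = 6486.9444 / 36
L = 180.2 m

180.2


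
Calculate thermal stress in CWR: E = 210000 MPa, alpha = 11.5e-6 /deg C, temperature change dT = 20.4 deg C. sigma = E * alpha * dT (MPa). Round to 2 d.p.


sigma = E * alpha * dT
sigma = 210000 * 11.5e-6 * 20.4
sigma = 2.415 * 20.4
sigma = 49.27 MPa

49.27


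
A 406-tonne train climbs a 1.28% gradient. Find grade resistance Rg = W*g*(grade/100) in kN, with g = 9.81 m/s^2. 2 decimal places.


Rg = W * 9.81 * grade / 100
Rg = 406 * 9.81 * 1.28 / 100
Rg = 3982.86 * 0.0128
Rg = 50.98 kN

50.98


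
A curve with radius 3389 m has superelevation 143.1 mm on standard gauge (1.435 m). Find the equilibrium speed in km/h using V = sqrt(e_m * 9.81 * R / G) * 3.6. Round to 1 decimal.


Convert cant: e = 143.1 mm = 0.1431 m
V_ms = sqrt(0.1431 * 9.81 * 3389 / 1.435)
V_ms = sqrt(3315.341797) = 57.579 m/s
V = 57.579 * 3.6 = 207.3 km/h

207.3


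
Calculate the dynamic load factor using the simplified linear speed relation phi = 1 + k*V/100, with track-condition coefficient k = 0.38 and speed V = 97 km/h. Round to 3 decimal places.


phi = 1 + k * V / 100
phi = 1 + 0.38 * 97 / 100
phi = 1 + 0.3686
phi = 1.369

1.369


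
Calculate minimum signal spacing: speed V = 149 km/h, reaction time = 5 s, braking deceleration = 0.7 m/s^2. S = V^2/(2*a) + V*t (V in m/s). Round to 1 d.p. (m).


V = 149 / 3.6 = 41.3889 m/s
Braking distance = 41.3889^2 / (2*0.7) = 1223.6001 m
Sighting distance = 41.3889 * 5 = 206.9444 m
S = 1223.6001 + 206.9444 = 1430.5 m

1430.5


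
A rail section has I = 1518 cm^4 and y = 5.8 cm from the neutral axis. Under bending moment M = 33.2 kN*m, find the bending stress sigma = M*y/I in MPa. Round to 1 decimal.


Convert units:
M = 33.2 kN*m = 33200000 N*mm
y = 5.8 cm = 58 mm
I = 1518 cm^4 = 15180000 mm^4
sigma = 33200000 * 58 / 15180000
sigma = 126.9 MPa

126.9


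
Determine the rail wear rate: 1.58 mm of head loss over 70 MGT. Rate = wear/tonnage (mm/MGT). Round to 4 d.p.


Wear rate = total wear / cumulative tonnage
Rate = 1.58 / 70
Rate = 0.0226 mm/MGT

0.0226


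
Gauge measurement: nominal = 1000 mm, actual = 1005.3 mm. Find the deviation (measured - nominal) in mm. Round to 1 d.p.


Deviation = measured - nominal
Deviation = 1005.3 - 1000
Deviation = 5.3 mm

5.3


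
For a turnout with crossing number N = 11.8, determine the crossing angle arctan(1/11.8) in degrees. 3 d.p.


1/N = 1/11.8 = 0.084746
angle = arctan(0.084746) = 0.084544 rad
angle = 0.084544 * 180/pi = 4.844 degrees

4.844


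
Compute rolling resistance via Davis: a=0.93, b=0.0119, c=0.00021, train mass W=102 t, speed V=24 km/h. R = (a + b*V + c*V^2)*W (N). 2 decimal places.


b*V = 0.0119 * 24 = 0.2856
c*V^2 = 0.00021 * 576 = 0.12096
R_per_t = 0.93 + 0.2856 + 0.12096 = 1.33656 N/t
R_total = 1.33656 * 102 = 136.33 N

136.33


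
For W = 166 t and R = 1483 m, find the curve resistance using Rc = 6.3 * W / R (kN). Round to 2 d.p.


Rc = 6.3 * W / R
Rc = 6.3 * 166 / 1483
Rc = 1045.8 / 1483
Rc = 0.71 kN

0.71


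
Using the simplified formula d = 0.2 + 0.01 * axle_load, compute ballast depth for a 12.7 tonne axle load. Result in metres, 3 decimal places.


d = 0.2 + 0.01 * 12.7
d = 0.2 + 0.127
d = 0.327 m

0.327


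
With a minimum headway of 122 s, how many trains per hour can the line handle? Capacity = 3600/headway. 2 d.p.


Capacity = 3600 / headway
Capacity = 3600 / 122
Capacity = 29.51 trains/hour

29.51


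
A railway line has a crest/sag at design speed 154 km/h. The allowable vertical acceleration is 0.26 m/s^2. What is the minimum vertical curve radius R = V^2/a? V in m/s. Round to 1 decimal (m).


Convert speed: V = 154 / 3.6 = 42.7778 m/s
V^2 = 1829.9383 m^2/s^2
R_v = 1829.9383 / 0.26
R_v = 7038.2 m

7038.2


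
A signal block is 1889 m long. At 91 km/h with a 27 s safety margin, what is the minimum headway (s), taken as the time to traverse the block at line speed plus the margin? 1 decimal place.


V = 91 / 3.6 = 25.2778 m/s
Block traversal time = 1889 / 25.2778 = 74.7297 s
Headway = 74.7297 + 27
Headway = 101.7 s

101.7


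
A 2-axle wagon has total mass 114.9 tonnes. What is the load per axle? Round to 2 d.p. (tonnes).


Load per axle = total weight / number of axles
Load = 114.9 / 2
Load = 57.45 tonnes

57.45


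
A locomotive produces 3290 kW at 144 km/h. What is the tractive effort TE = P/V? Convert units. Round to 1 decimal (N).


Convert: P = 3290 kW = 3290000 W
V = 144 / 3.6 = 40.0 m/s
TE = 3290000 / 40.0
TE = 82250.0 N

82250.0


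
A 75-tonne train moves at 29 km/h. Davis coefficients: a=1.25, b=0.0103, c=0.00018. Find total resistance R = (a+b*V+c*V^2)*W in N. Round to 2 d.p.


b*V = 0.0103 * 29 = 0.2987
c*V^2 = 0.00018 * 841 = 0.15138
R_per_t = 1.25 + 0.2987 + 0.15138 = 1.70008 N/t
R_total = 1.70008 * 75 = 127.51 N

127.51


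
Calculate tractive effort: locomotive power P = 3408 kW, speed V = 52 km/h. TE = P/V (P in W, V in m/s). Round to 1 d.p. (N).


Convert: P = 3408 kW = 3408000 W
V = 52 / 3.6 = 14.4444 m/s
TE = 3408000 / 14.4444
TE = 235938.5 N

235938.5


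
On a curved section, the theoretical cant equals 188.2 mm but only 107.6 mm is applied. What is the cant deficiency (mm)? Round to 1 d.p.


Cant deficiency = equilibrium cant - actual cant
CD = 188.2 - 107.6
CD = 80.6 mm

80.6


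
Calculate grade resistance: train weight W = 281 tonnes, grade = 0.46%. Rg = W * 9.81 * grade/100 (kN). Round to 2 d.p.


Rg = W * 9.81 * grade / 100
Rg = 281 * 9.81 * 0.46 / 100
Rg = 2756.61 * 0.0046
Rg = 12.68 kN

12.68


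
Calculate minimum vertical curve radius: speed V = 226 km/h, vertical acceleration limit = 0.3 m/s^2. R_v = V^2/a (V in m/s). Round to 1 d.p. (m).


Convert speed: V = 226 / 3.6 = 62.7778 m/s
V^2 = 3941.0494 m^2/s^2
R_v = 3941.0494 / 0.3
R_v = 13136.8 m

13136.8


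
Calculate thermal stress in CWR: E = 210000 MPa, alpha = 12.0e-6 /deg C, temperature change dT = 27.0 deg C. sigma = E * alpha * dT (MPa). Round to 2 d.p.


sigma = E * alpha * dT
sigma = 210000 * 12.0e-6 * 27.0
sigma = 2.52 * 27.0
sigma = 68.04 MPa

68.04


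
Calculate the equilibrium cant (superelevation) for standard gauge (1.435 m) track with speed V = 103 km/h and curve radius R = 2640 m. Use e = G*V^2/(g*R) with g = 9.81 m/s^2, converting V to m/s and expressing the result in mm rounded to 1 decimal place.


Convert speed: V = 103 / 3.6 = 28.6111 m/s
Apply formula: e = 1.435 * 28.6111^2 / (9.81 * 2640)
e = 1.435 * 818.5957 / 25898.4
e = 0.045357 m = 45.4 mm

45.4


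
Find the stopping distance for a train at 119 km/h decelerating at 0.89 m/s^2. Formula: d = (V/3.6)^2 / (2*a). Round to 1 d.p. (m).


Convert speed: V = 119 / 3.6 = 33.0556 m/s
V^2 = 1092.6698
d = 1092.6698 / (2 * 0.89)
d = 1092.6698 / 1.78
d = 613.9 m

613.9


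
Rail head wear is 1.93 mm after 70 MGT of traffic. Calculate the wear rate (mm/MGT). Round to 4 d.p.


Wear rate = total wear / cumulative tonnage
Rate = 1.93 / 70
Rate = 0.0276 mm/MGT

0.0276


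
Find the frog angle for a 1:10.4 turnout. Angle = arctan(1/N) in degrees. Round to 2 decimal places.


1/N = 1/10.4 = 0.096154
angle = arctan(0.096154) = 0.095859 rad
angle = 0.095859 * 180/pi = 5.49 degrees

5.49


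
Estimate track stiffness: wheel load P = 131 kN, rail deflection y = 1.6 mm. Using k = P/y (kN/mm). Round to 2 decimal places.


Track stiffness k = P / y
k = 131 / 1.6
k = 81.88 kN/mm

81.88


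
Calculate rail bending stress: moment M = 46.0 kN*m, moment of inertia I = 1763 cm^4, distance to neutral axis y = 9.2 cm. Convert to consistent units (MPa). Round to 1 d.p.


Convert units:
M = 46.0 kN*m = 46000000 N*mm
y = 9.2 cm = 92 mm
I = 1763 cm^4 = 17630000 mm^4
sigma = 46000000 * 92 / 17630000
sigma = 240.0 MPa

240.0


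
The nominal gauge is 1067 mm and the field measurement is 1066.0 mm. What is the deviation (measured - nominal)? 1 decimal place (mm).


Deviation = measured - nominal
Deviation = 1066.0 - 1067
Deviation = -1.0 mm

-1.0


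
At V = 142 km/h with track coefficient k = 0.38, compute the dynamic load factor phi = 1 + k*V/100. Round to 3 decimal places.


phi = 1 + k * V / 100
phi = 1 + 0.38 * 142 / 100
phi = 1 + 0.5396
phi = 1.540

1.540


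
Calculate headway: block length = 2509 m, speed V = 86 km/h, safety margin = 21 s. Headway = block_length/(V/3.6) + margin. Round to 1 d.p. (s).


V = 86 / 3.6 = 23.8889 m/s
Block traversal time = 2509 / 23.8889 = 105.0279 s
Headway = 105.0279 + 21
Headway = 126.0 s

126.0


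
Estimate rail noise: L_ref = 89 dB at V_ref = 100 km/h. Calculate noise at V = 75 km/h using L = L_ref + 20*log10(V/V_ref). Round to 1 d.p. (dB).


V/V_ref = 75 / 100 = 0.75
log10(0.75) = -0.124939
20 * -0.124939 = -2.4988
L = 89 + -2.4988 = 86.5 dB

86.5


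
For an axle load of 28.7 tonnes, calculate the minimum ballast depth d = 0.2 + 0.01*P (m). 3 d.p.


d = 0.2 + 0.01 * 28.7
d = 0.2 + 0.287
d = 0.487 m

0.487


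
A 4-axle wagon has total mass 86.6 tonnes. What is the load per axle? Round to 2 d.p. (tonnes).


Load per axle = total weight / number of axles
Load = 86.6 / 4
Load = 21.65 tonnes

21.65


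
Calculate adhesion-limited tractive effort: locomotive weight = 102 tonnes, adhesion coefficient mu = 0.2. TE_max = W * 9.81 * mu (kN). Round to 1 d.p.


TE_max = W * g * mu
TE_max = 102 * 9.81 * 0.2
TE_max = 1000.62 * 0.2
TE_max = 200.1 kN

200.1


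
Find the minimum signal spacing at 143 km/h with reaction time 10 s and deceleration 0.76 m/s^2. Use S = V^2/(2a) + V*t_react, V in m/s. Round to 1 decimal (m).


V = 143 / 3.6 = 39.7222 m/s
Braking distance = 39.7222^2 / (2*0.76) = 1038.0625 m
Sighting distance = 39.7222 * 10 = 397.2222 m
S = 1038.0625 + 397.2222 = 1435.3 m

1435.3


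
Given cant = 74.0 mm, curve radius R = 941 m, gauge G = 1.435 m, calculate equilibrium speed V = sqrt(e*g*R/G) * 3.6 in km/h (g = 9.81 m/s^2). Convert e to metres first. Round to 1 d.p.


Convert cant: e = 74.0 mm = 0.0740 m
V_ms = sqrt(0.0740 * 9.81 * 941 / 1.435)
V_ms = sqrt(476.034523) = 21.8182 m/s
V = 21.8182 * 3.6 = 78.5 km/h

78.5


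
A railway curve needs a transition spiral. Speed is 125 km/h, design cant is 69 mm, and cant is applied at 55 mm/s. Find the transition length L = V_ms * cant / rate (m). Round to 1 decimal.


Convert speed: V = 125 / 3.6 = 34.7222 m/s
L = 34.7222 * 69 / 55
L = 2395.8333 / 55
L = 43.6 m

43.6


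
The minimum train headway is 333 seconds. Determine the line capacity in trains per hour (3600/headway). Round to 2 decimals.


Capacity = 3600 / headway
Capacity = 3600 / 333
Capacity = 10.81 trains/hour

10.81


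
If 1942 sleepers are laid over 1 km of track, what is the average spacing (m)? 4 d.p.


Spacing = 1000 m / number of sleepers
Spacing = 1000 / 1942
Spacing = 0.5149 m

0.5149


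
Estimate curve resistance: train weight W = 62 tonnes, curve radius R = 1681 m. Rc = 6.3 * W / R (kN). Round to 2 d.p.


Rc = 6.3 * W / R
Rc = 6.3 * 62 / 1681
Rc = 390.6 / 1681
Rc = 0.23 kN

0.23


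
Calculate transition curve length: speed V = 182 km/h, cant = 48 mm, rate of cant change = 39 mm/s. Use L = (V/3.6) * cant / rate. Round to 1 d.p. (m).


Convert speed: V = 182 / 3.6 = 50.5556 m/s
L = 50.5556 * 48 / 39
L = 2426.6667 / 39
L = 62.2 m

62.2


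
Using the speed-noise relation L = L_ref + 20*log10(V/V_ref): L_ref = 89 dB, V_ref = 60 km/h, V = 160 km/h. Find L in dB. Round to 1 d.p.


V/V_ref = 160 / 60 = 2.666667
log10(2.666667) = 0.425969
20 * 0.425969 = 8.5194
L = 89 + 8.5194 = 97.5 dB

97.5


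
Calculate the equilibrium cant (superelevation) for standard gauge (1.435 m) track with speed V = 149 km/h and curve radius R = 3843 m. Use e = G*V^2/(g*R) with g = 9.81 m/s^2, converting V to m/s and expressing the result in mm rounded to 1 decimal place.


Convert speed: V = 149 / 3.6 = 41.3889 m/s
Apply formula: e = 1.435 * 41.3889^2 / (9.81 * 3843)
e = 1.435 * 1713.0401 / 37699.83
e = 0.065205 m = 65.2 mm

65.2


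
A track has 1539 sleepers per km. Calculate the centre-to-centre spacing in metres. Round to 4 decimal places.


Spacing = 1000 m / number of sleepers
Spacing = 1000 / 1539
Spacing = 0.6498 m

0.6498


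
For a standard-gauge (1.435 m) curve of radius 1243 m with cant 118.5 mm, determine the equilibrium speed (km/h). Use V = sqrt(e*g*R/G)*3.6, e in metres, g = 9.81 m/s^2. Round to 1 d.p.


Convert cant: e = 118.5 mm = 0.1185 m
V_ms = sqrt(0.1185 * 9.81 * 1243 / 1.435)
V_ms = sqrt(1006.946937) = 31.7324 m/s
V = 31.7324 * 3.6 = 114.2 km/h

114.2


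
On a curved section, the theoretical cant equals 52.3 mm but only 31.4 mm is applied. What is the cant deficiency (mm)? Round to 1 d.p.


Cant deficiency = equilibrium cant - actual cant
CD = 52.3 - 31.4
CD = 20.9 mm

20.9


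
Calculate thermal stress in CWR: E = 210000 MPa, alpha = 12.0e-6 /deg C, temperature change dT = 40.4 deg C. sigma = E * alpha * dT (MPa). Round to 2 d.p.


sigma = E * alpha * dT
sigma = 210000 * 12.0e-6 * 40.4
sigma = 2.52 * 40.4
sigma = 101.81 MPa

101.81


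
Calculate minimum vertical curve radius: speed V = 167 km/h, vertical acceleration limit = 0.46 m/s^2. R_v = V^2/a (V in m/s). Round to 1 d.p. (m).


Convert speed: V = 167 / 3.6 = 46.3889 m/s
V^2 = 2151.929 m^2/s^2
R_v = 2151.929 / 0.46
R_v = 4678.1 m

4678.1


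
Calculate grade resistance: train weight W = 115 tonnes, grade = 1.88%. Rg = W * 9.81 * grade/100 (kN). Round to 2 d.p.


Rg = W * 9.81 * grade / 100
Rg = 115 * 9.81 * 1.88 / 100
Rg = 1128.15 * 0.0188
Rg = 21.21 kN

21.21


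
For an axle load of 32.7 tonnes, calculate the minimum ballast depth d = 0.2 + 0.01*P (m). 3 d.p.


d = 0.2 + 0.01 * 32.7
d = 0.2 + 0.327
d = 0.527 m

0.527


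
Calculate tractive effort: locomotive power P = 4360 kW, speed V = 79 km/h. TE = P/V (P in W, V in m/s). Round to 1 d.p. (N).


Convert: P = 4360 kW = 4360000 W
V = 79 / 3.6 = 21.9444 m/s
TE = 4360000 / 21.9444
TE = 198683.5 N

198683.5


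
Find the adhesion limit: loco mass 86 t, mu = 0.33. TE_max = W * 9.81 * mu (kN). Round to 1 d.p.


TE_max = W * g * mu
TE_max = 86 * 9.81 * 0.33
TE_max = 843.66 * 0.33
TE_max = 278.4 kN

278.4


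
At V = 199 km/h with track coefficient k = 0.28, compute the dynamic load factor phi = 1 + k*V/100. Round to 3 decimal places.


phi = 1 + k * V / 100
phi = 1 + 0.28 * 199 / 100
phi = 1 + 0.5572
phi = 1.557

1.557


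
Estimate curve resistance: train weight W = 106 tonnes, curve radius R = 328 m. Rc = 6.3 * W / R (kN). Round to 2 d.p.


Rc = 6.3 * W / R
Rc = 6.3 * 106 / 328
Rc = 667.8 / 328
Rc = 2.04 kN

2.04


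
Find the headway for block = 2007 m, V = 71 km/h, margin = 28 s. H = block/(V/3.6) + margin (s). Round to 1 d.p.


V = 71 / 3.6 = 19.7222 m/s
Block traversal time = 2007 / 19.7222 = 101.7634 s
Headway = 101.7634 + 28
Headway = 129.8 s

129.8


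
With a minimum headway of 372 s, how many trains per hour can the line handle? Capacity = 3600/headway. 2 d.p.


Capacity = 3600 / headway
Capacity = 3600 / 372
Capacity = 9.68 trains/hour

9.68


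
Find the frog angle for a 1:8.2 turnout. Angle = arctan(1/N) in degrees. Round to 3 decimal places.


1/N = 1/8.2 = 0.121951
angle = arctan(0.121951) = 0.121352 rad
angle = 0.121352 * 180/pi = 6.953 degrees

6.953


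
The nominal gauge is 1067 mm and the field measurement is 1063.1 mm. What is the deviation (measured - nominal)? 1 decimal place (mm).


Deviation = measured - nominal
Deviation = 1063.1 - 1067
Deviation = -3.9 mm

-3.9
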